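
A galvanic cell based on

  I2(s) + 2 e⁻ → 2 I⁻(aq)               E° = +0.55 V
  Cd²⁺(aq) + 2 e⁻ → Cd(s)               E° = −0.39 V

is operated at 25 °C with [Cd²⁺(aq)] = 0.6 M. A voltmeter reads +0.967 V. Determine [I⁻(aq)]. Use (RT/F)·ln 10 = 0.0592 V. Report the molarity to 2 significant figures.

The I₂/I⁻ couple has the larger reduction potential, so it is the cathode: E°cell = +0.55 − (−0.39) = +0.94 V and n = 2.
Since E = E° − (0.0592/n)·log Q, log Q = n(E° − E)/0.0592 = −0.912.
Balancing electrons gives I2(s) + Cd(s) → 2 I⁻(aq) + Cd²⁺(aq); thus Q = [I⁻(aq)]^2·[Cd²⁺(aq)].
Isolating [I⁻(aq)] in Q = 10^{−0.912} yields log [I⁻(aq)] = −0.345, i.e. 0.45 M.

0.45 M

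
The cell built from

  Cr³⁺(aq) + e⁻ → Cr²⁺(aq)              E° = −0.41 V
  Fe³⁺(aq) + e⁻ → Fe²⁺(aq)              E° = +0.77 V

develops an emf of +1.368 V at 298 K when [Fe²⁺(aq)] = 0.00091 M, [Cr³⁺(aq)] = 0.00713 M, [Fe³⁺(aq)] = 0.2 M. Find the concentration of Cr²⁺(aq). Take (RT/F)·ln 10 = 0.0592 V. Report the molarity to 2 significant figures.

With Fe³⁺/Fe²⁺ at the cathode and Cr³⁺/Cr²⁺ at the anode, E°cell = +0.77 − (−0.41) = +1.18 V (n = 1).
From the Nernst equation, log Q = n(E° − E)/0.0592 = 1·(+1.18 − (+1.368))/0.0592 = −3.176.
The balanced reaction is Fe³⁺(aq) + Cr²⁺(aq) → Fe²⁺(aq) + Cr³⁺(aq), so Q = ([Fe²⁺(aq)]·[Cr³⁺(aq)]) / ([Fe³⁺(aq)]·[Cr²⁺(aq)]).
Isolating [Cr²⁺(aq)] in Q = 10^{−3.176} yields log [Cr²⁺(aq)] = −1.313, i.e. 0.049 M.

0.049 M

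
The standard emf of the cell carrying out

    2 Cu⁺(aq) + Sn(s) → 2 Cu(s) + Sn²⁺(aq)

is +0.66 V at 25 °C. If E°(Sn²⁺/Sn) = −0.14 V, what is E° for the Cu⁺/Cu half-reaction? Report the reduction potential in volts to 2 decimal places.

+0.52 V

In the reaction as written the Cu⁺/Cu couple is reduced (cathode) and Sn²⁺/Sn is oxidized (anode), so E°cell = E°(Cu⁺/Cu) − E°(Sn²⁺/Sn).
E°(Cu⁺/Cu) = E°cell + E°(anode) = +0.66 + (−0.14) = +0.52 V.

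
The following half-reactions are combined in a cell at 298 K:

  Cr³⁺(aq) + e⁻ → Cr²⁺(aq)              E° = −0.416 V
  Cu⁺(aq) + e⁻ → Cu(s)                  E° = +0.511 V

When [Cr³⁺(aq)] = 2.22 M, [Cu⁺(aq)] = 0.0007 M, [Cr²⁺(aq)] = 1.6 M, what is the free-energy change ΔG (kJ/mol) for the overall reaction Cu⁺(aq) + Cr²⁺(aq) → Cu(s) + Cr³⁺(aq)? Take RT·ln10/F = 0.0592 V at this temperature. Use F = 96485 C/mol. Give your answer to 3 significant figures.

The standard cell potential is +0.511 − (−0.416) = +0.927 V, with n = 1 electron in the balanced equation.
Here Q = [Cr³⁺(aq)] / ([Cu⁺(aq)]·[Cr²⁺(aq)]) = 1.98×10^3 (log Q = 3.297), giving E = +0.927 − (0.0592/1)·(3.297) = +0.7318 V.
Then ΔG = −nFE = −1 × 96485 × +0.7318 J/mol = −70.6 kJ/mol.

−70.6 kJ/mol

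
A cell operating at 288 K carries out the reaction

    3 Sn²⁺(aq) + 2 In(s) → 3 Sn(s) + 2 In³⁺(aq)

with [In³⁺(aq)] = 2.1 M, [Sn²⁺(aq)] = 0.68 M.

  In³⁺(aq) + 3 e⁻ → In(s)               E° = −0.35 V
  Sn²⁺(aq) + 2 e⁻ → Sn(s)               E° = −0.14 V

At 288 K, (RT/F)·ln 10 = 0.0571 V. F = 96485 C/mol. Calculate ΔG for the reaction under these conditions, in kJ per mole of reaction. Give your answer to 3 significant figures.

−115 kJ/mol

E°cell = −0.14 − (−0.35) = +0.21 V; the balanced reaction transfers n = 6 electrons.
Here Q = [In³⁺(aq)]^2 / [Sn²⁺(aq)]^3 = 14 (log Q = 1.147), giving E = +0.21 − (0.0571/6)·(1.147) = +0.1991 V.
Then ΔG = −nFE = −6 × 96485 × +0.1991 J/mol = −115 kJ/mol.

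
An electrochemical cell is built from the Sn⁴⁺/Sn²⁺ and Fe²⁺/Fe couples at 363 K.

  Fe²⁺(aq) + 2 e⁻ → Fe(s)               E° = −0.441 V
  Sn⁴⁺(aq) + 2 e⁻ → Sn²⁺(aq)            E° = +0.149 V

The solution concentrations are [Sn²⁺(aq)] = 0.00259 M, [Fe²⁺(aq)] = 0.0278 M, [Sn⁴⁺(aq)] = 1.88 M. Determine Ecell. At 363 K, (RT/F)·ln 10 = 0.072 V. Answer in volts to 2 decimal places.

Sn⁴⁺/Sn²⁺ is reduced (cathode, E° = +0.149 V) and Fe²⁺/Fe is oxidized (anode).
E°cell = +0.149 − (−0.441) = +0.590 V, with n = 2 electrons transferred.
Balancing gives Sn⁴⁺(aq) + Fe(s) → Sn²⁺(aq) + Fe²⁺(aq); hence Q = ([Sn²⁺(aq)]·[Fe²⁺(aq)]) / [Sn⁴⁺(aq)] = 3.83×10^−5 (log Q = −4.417).
E = E° − (0.072/n)·log Q = +0.590 − (0.072/2)(−4.417) = +0.75 V.

+0.75 V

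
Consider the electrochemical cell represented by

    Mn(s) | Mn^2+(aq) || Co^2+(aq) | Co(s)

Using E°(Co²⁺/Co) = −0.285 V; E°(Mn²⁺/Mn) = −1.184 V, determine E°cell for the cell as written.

+0.899 V

By convention the left-hand electrode in cell notation is the anode (oxidation) and the right-hand electrode is the cathode (reduction).
E°cell = E°(right) − E°(left) = −0.285 − (−1.184) = +0.899 V.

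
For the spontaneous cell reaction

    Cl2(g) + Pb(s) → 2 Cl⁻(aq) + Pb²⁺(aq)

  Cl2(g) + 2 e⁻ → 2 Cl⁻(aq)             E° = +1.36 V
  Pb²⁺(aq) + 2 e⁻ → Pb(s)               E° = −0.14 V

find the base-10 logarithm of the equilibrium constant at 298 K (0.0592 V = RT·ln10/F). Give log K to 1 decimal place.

log K = 50.7

The Cl₂/Cl⁻ couple is reduced (cathode); E°cell = +1.36 − (−0.14) = +1.50 V with n = 2.
At equilibrium E = 0, so log K = nE°cell / 0.0592 = (2)(+1.50) / 0.0592 = 50.7.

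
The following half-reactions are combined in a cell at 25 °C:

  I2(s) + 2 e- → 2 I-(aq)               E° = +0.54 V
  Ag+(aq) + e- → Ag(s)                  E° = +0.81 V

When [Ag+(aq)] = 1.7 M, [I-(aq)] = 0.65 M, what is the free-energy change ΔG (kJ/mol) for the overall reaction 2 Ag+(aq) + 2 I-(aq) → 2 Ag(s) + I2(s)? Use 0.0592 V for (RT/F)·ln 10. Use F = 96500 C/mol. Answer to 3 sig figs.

−52.6 kJ/mol

With Ag⁺/Ag reduced at the cathode, E°cell = +0.81 − (+0.54) = +0.27 V and n = 2.
The reaction quotient is 1 / ([Ag+(aq)]^2·[I-(aq)]^2) = 0.819; by Nernst, E = +0.27 − (0.0592/2)(−0.087) = +0.2726 V.
Then ΔG = −nFE = −2 × 96500 × +0.2726 J/mol = −52.6 kJ/mol.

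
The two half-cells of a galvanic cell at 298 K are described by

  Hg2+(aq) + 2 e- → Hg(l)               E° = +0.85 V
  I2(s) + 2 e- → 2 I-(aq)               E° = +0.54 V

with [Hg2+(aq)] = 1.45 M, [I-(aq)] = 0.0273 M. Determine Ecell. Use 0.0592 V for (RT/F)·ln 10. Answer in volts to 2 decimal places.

+0.22 V

Since E°(Hg²⁺/Hg) > E°(I₂/I⁻), Hg²⁺/Hg serves as the cathode.
E°cell = E°cat − E°an = +0.85 − (+0.54) = +0.31 V; n = 2.
Balancing gives Hg2+(aq) + 2 I-(aq) → Hg(l) + I2(s); hence Q = 1 / ([Hg2+(aq)]·[I-(aq)]^2) = 925 (log Q = 2.966).
E = E° − (0.0592/n)·log Q = +0.31 − (0.0592/2)(2.966) = +0.22 V.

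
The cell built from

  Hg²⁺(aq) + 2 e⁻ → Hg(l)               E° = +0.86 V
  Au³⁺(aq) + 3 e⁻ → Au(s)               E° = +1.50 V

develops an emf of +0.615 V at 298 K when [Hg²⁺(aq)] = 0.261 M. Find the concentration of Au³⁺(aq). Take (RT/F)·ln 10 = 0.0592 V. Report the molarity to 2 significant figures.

0.0072 M

With Au³⁺/Au at the cathode and Hg²⁺/Hg at the anode, E°cell = +1.50 − (+0.86) = +0.64 V (n = 6).
Since E = E° − (0.0592/n)·log Q, log Q = n(E° − E)/0.0592 = 2.534.
The balanced reaction is 2 Au³⁺(aq) + 3 Hg(l) → 2 Au(s) + 3 Hg²⁺(aq), so Q = [Hg²⁺(aq)]^3 / [Au³⁺(aq)]^2.
Solving for the unknown gives log [Au³⁺(aq)] = −2.142, so [Au³⁺(aq)] ≈ 0.0072 M.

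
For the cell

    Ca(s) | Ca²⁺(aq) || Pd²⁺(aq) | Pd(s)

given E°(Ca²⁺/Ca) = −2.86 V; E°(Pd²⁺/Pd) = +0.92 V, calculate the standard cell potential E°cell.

By convention the left-hand electrode in cell notation is the anode (oxidation) and the right-hand electrode is the cathode (reduction).
E°cell = E°(right) − E°(left) = +0.92 − (−2.86) = +3.78 V.

+3.78 V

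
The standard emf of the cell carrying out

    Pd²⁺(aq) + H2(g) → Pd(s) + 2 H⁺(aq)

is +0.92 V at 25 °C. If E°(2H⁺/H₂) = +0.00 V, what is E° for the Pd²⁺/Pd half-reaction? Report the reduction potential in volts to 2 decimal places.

In the reaction as written the Pd²⁺/Pd couple is reduced (cathode) and 2H⁺/H₂ is oxidized (anode), so E°cell = E°(Pd²⁺/Pd) − E°(2H⁺/H₂).
E°(Pd²⁺/Pd) = E°cell + E°(anode) = +0.92 + (+0.00) = +0.92 V.

+0.92 V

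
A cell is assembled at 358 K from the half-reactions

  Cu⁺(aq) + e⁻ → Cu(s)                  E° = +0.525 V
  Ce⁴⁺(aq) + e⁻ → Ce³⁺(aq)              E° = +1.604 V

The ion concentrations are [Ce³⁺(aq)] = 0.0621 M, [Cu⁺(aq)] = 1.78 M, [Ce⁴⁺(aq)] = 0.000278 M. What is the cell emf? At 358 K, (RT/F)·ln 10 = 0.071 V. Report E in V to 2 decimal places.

Since E°(Ce⁴⁺/Ce³⁺) > E°(Cu⁺/Cu), Ce⁴⁺/Ce³⁺ serves as the cathode.
E°cell = +1.604 − (+0.525) = +1.079 V, with n = 1 electron transferred.
Balancing gives Ce⁴⁺(aq) + Cu(s) → Ce³⁺(aq) + Cu⁺(aq); hence Q = ([Ce³⁺(aq)]·[Cu⁺(aq)]) / [Ce⁴⁺(aq)] = 398 (log Q = 2.599).
By the Nernst equation, E = +1.079 − (0.071/1)·(2.599) = +0.89 V.

+0.89 V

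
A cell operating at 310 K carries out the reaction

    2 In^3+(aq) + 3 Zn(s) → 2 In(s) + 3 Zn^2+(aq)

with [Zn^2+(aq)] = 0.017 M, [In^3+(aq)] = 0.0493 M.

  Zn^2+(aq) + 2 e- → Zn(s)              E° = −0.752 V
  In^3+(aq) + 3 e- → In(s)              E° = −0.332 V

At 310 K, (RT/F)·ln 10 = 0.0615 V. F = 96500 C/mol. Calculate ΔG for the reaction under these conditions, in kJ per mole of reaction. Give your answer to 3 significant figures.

The standard cell potential is −0.332 − (−0.752) = +0.420 V, with n = 6 electrons in the balanced equation.
The reaction quotient is [Zn^2+(aq)]^3 / [In^3+(aq)]^2 = 0.00202; by Nernst, E = +0.420 − (0.0615/6)(−2.694) = +0.4476 V.
ΔG = −nFE = −(6)(96500)(+0.4476) J/mol = −259 kJ/mol.

−259 kJ/mol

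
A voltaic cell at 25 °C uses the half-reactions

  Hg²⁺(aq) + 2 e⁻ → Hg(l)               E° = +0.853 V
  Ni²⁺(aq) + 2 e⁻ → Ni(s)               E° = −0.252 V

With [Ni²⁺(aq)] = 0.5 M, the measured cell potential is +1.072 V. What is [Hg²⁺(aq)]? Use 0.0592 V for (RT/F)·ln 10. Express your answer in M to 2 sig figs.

0.038 M

With Hg²⁺/Hg at the cathode and Ni²⁺/Ni at the anode, E°cell = +0.853 − (−0.252) = +1.105 V (n = 2).
From the Nernst equation, log Q = n(E° − E)/0.0592 = 2·(+1.105 − (+1.072))/0.0592 = 1.115.
Balancing electrons gives Hg²⁺(aq) + Ni(s) → Hg(l) + Ni²⁺(aq); thus Q = [Ni²⁺(aq)] / [Hg²⁺(aq)].
Solving for the unknown gives log [Hg²⁺(aq)] = −1.416, so [Hg²⁺(aq)] ≈ 0.038 M.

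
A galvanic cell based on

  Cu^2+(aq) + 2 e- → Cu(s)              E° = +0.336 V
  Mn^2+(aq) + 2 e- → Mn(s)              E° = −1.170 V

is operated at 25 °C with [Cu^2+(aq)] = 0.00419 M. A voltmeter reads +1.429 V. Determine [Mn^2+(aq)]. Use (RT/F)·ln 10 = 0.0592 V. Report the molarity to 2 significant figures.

The Cu²⁺/Cu couple has the larger reduction potential, so it is the cathode: E°cell = +0.336 − (−1.170) = +1.506 V and n = 2.
Since E = E° − (0.0592/n)·log Q, log Q = n(E° − E)/0.0592 = 2.601.
The balanced reaction is Cu^2+(aq) + Mn(s) → Cu(s) + Mn^2+(aq), so Q = [Mn^2+(aq)] / [Cu^2+(aq)].
Isolating [Mn^2+(aq)] in Q = 10^{2.601} yields log [Mn^2+(aq)] = 0.223, i.e. 1.7 M.

1.7 M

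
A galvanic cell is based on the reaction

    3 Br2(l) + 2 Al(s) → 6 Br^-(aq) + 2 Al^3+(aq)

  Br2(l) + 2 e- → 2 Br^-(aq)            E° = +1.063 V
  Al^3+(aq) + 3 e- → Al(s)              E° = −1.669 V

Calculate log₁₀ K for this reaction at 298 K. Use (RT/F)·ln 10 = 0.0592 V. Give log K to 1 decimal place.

The Br₂/Br⁻ couple is reduced (cathode); E°cell = +1.063 − (−1.669) = +2.732 V with n = 6.
At equilibrium E = 0, so log K = nE°cell / 0.0592 = (6)(+2.732) / 0.0592 = 276.9.

log K = 276.9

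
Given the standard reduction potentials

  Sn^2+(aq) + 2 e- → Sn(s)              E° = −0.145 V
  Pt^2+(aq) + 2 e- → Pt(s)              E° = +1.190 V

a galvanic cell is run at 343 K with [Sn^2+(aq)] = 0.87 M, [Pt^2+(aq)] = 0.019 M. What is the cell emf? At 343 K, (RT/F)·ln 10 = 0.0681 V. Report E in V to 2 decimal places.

+1.28 V

Pt²⁺/Pt is reduced (cathode, E° = +1.190 V) and Sn²⁺/Sn is oxidized (anode).
E°cell = E°cat − E°an = +1.190 − (−0.145) = +1.335 V; n = 2.
Balancing gives Pt^2+(aq) + Sn(s) → Pt(s) + Sn^2+(aq); hence Q = [Sn^2+(aq)] / [Pt^2+(aq)] = 45.8 (log Q = 1.661).
E = E° − (0.0681/n)·log Q = +1.335 − (0.0681/2)(1.661) = +1.28 V.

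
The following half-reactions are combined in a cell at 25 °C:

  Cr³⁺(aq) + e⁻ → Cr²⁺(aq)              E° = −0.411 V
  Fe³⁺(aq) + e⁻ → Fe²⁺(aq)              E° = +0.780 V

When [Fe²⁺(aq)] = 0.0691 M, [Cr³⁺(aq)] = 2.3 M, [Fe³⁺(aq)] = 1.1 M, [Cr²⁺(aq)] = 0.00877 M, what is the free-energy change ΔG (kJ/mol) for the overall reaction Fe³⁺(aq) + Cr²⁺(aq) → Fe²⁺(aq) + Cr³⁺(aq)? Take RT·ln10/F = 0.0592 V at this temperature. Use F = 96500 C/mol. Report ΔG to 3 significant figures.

−108 kJ/mol

The standard cell potential is +0.780 − (−0.411) = +1.191 V, with n = 1 electron in the balanced equation.
The reaction quotient is ([Fe²⁺(aq)]·[Cr³⁺(aq)]) / ([Fe³⁺(aq)]·[Cr²⁺(aq)]) = 16.5; by Nernst, E = +1.191 − (0.0592/1)(1.217) = +1.1190 V.
Then ΔG = −nFE = −1 × 96500 × +1.1190 J/mol = −108 kJ/mol.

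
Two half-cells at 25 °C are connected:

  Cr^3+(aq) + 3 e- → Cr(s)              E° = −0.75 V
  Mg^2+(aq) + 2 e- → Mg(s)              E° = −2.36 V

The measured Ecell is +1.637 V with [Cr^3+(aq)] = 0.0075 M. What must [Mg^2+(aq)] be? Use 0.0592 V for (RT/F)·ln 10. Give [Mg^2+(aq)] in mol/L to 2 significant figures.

0.0047 M

Cr³⁺/Cr is the cathode (higher E°); E°cell = −0.75 − (−2.36) = +1.61 V with n = 6.
Rearranging E = E° − (0.0592/n)·log Q gives log Q = 6(+1.61 − (+1.637))/0.0592 = −2.736.
The balanced reaction is 2 Cr^3+(aq) + 3 Mg(s) → 2 Cr(s) + 3 Mg^2+(aq), so Q = [Mg^2+(aq)]^3 / [Cr^3+(aq)]^2.
Isolating [Mg^2+(aq)] in Q = 10^{−2.736} yields log [Mg^2+(aq)] = −2.329, i.e. 0.0047 M.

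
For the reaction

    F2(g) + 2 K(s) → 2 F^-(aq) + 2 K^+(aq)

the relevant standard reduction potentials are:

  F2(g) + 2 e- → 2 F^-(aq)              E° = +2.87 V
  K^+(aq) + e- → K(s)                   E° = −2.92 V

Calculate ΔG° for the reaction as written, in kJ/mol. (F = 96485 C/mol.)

−1117 kJ/mol

In the reaction as written F2(g) is reduced, so the F₂/F⁻ couple is the cathode and K⁺/K is the anode.
E°cell = +2.87 − (−2.92) = +5.79 V; balancing electrons gives n = 2.
ΔG° = −nFE°cell = −(2)(96485)(+5.79) J/mol = −1117 kJ/mol.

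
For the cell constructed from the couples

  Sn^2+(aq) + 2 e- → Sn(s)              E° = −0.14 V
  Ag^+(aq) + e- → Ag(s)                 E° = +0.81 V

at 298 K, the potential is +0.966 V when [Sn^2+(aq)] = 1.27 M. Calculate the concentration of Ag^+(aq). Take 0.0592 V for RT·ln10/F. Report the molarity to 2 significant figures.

2.1 M

With Ag⁺/Ag at the cathode and Sn²⁺/Sn at the anode, E°cell = +0.81 − (−0.14) = +0.95 V (n = 2).
Since E = E° − (0.0592/n)·log Q, log Q = n(E° − E)/0.0592 = −0.541.
For 2 Ag^+(aq) + Sn(s) → 2 Ag(s) + Sn^2+(aq), the reaction quotient is Q = [Sn^2+(aq)] / [Ag^+(aq)]^2.
Isolating [Ag^+(aq)] in Q = 10^{−0.541} yields log [Ag^+(aq)] = 0.322, i.e. 2.1 M.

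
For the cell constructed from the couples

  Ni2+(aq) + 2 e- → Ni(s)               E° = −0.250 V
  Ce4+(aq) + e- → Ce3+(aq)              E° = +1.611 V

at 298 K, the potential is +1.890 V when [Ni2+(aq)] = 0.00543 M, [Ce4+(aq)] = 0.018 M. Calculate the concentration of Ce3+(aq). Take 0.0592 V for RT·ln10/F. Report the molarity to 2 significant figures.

With Ce⁴⁺/Ce³⁺ at the cathode and Ni²⁺/Ni at the anode, E°cell = +1.611 − (−0.250) = +1.861 V (n = 2).
From the Nernst equation, log Q = n(E° − E)/0.0592 = 2·(+1.861 − (+1.890))/0.0592 = −0.980.
The balanced reaction is 2 Ce4+(aq) + Ni(s) → 2 Ce3+(aq) + Ni2+(aq), so Q = ([Ce3+(aq)]^2·[Ni2+(aq)]) / [Ce4+(aq)]^2.
Substituting the known concentrations and solving, log [Ce3+(aq)] = −1.102 and [Ce3+(aq)] = 0.079 M.

0.079 M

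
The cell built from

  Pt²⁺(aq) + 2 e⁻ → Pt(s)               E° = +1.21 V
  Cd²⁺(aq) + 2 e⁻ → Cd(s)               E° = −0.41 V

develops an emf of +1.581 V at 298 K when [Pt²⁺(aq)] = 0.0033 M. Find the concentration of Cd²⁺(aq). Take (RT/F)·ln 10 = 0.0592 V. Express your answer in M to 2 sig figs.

0.069 M

The Pt²⁺/Pt couple has the larger reduction potential, so it is the cathode: E°cell = +1.21 − (−0.41) = +1.62 V and n = 2.
From the Nernst equation, log Q = n(E° − E)/0.0592 = 2·(+1.62 − (+1.581))/0.0592 = 1.318.
The balanced reaction is Pt²⁺(aq) + Cd(s) → Pt(s) + Cd²⁺(aq), so Q = [Cd²⁺(aq)] / [Pt²⁺(aq)].
Substituting the known concentrations and solving, log [Cd²⁺(aq)] = −1.163 and [Cd²⁺(aq)] = 0.069 M.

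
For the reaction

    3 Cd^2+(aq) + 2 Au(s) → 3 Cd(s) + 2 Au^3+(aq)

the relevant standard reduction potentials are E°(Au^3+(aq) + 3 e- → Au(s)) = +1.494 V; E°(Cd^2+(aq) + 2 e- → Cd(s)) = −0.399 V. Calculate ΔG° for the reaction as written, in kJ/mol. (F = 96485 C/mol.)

In the reaction as written Cd^2+(aq) is reduced, so the Cd²⁺/Cd couple is the cathode and Au³⁺/Au is the anode.
E°cell = −0.399 − (+1.494) = −1.893 V; balancing electrons gives n = 6.
ΔG° = −nFE°cell = −(6)(96485)(−1.893) J/mol = +1096 kJ/mol.

+1096 kJ/mol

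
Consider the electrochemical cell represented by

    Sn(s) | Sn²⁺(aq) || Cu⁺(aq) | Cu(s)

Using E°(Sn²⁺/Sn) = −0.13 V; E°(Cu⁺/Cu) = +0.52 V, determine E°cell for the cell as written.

+0.65 V

By convention the left-hand electrode in cell notation is the anode (oxidation) and the right-hand electrode is the cathode (reduction).
E°cell = E°(right) − E°(left) = +0.52 − (−0.13) = +0.65 V.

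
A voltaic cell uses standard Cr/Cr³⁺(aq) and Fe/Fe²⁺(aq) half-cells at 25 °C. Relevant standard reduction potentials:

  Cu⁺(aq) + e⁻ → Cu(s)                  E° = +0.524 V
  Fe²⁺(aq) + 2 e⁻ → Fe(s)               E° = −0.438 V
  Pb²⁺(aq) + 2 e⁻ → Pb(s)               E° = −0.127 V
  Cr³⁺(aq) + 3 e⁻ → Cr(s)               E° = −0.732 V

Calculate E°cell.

Of the two couples in this cell, the one with the more positive reduction potential is reduced at the cathode: here that is Fe²⁺/Fe (−0.438 V); Cr³⁺/Cr (−0.732 V) is the anode.
E°cell = E°(cathode) − E°(anode) = −0.438 − (−0.732) = +0.294 V.

+0.294 V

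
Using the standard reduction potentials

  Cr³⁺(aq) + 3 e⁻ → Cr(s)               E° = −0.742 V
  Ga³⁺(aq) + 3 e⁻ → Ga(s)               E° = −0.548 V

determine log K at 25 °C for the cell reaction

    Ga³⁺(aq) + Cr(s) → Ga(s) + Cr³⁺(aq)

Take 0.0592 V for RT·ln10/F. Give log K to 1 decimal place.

log K = 9.8

The Ga³⁺/Ga couple is reduced (cathode); E°cell = −0.548 − (−0.742) = +0.194 V with n = 3.
At equilibrium E = 0, so log K = nE°cell / 0.0592 = (3)(+0.194) / 0.0592 = 9.8.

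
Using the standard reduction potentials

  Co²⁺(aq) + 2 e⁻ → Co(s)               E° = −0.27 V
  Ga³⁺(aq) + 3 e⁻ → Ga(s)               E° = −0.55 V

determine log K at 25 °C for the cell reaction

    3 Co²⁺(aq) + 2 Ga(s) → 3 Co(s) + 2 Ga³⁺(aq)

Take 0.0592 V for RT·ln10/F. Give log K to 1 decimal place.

The Co²⁺/Co couple is reduced (cathode); E°cell = −0.27 − (−0.55) = +0.28 V with n = 6.
At equilibrium E = 0, so log K = nE°cell / 0.0592 = (6)(+0.28) / 0.0592 = 28.4.

log K = 28.4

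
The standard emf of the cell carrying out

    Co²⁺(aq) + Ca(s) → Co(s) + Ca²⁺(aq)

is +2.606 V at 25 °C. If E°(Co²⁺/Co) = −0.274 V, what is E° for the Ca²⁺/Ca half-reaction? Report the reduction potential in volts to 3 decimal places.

−2.880 V

In the reaction as written the Co²⁺/Co couple is reduced (cathode) and Ca²⁺/Ca is oxidized (anode), so E°cell = E°(Co²⁺/Co) − E°(Ca²⁺/Ca).
E°(Ca²⁺/Ca) = E°(cathode) − E°cell = −0.274 − (+2.606) = −2.880 V.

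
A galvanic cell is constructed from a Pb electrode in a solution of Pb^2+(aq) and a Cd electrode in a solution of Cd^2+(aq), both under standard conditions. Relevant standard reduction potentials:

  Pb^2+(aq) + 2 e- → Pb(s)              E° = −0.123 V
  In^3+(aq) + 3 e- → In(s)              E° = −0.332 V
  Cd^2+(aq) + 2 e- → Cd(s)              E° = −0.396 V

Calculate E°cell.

+0.273 V

The Pb²⁺/Pb couple has the higher E°, so Pb ion is reduced (cathode) and Cd is oxidized (anode).
E°cell = E°(cathode) − E°(anode) = −0.123 − (−0.396) = +0.273 V.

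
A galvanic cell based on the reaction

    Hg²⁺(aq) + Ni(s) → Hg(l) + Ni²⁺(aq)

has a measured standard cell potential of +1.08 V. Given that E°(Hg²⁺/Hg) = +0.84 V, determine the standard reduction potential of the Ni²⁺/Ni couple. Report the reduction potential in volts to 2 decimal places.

In the reaction as written the Hg²⁺/Hg couple is reduced (cathode) and Ni²⁺/Ni is oxidized (anode), so E°cell = E°(Hg²⁺/Hg) − E°(Ni²⁺/Ni).
E°(Ni²⁺/Ni) = E°(cathode) − E°cell = +0.84 − (+1.08) = −0.24 V.

−0.24 V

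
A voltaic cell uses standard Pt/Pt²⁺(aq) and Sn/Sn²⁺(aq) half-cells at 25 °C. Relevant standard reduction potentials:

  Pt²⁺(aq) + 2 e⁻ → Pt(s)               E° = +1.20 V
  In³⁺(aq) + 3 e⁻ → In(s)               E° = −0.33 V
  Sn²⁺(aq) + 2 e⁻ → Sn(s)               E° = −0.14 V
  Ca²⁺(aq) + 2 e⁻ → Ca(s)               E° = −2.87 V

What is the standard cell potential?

+1.34 V

The Pt²⁺/Pt couple has the higher E°, so Pt ion is reduced (cathode) and Sn is oxidized (anode).
E°cell = E°(cathode) − E°(anode) = +1.20 − (−0.14) = +1.34 V.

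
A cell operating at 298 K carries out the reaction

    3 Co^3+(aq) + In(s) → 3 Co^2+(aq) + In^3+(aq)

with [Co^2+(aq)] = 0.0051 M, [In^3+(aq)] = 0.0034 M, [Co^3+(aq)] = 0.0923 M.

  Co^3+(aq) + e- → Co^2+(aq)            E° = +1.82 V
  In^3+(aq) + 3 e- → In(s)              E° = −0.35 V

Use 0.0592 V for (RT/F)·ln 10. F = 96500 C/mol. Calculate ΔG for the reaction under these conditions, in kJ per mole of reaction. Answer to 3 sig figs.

The standard cell potential is +1.82 − (−0.35) = +2.17 V, with n = 3 electrons in the balanced equation.
Here Q = ([Co^2+(aq)]^3·[In^3+(aq)]) / [Co^3+(aq)]^3 = 5.74×10^−7 (log Q = −6.241), giving E = +2.17 − (0.0592/3)·(−6.241) = +2.2932 V.
Then ΔG = −nFE = −3 × 96500 × +2.2932 J/mol = −664 kJ/mol.

−664 kJ/mol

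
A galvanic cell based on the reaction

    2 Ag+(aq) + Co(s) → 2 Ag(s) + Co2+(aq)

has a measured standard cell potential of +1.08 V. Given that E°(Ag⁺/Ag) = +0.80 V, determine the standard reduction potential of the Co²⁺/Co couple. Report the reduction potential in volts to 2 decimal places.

−0.28 V

In the reaction as written the Ag⁺/Ag couple is reduced (cathode) and Co²⁺/Co is oxidized (anode), so E°cell = E°(Ag⁺/Ag) − E°(Co²⁺/Co).
E°(Co²⁺/Co) = E°(cathode) − E°cell = +0.80 − (+1.08) = −0.28 V.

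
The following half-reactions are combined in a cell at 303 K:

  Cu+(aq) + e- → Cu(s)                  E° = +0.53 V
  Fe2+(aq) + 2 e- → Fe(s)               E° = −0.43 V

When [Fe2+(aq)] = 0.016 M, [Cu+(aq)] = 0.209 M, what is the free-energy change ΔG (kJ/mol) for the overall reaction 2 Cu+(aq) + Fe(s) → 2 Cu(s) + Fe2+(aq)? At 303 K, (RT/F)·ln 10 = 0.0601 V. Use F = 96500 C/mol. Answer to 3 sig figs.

−188 kJ/mol

With Cu⁺/Cu reduced at the cathode, E°cell = +0.53 − (−0.43) = +0.96 V and n = 2.
The reaction quotient is [Fe2+(aq)] / [Cu+(aq)]^2 = 0.366; by Nernst, E = +0.96 − (0.0601/2)(−0.436) = +0.9731 V.
ΔG = −nFE = −(2)(96500)(+0.9731) J/mol = −188 kJ/mol.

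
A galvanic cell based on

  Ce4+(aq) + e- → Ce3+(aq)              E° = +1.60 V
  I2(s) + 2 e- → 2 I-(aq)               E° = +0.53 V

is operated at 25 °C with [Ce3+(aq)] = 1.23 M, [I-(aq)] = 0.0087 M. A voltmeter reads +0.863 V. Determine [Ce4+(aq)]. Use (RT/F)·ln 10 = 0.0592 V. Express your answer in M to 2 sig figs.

With Ce⁴⁺/Ce³⁺ at the cathode and I₂/I⁻ at the anode, E°cell = +1.60 − (+0.53) = +1.07 V (n = 2).
Rearranging E = E° − (0.0592/n)·log Q gives log Q = 2(+1.07 − (+0.863))/0.0592 = 6.993.
Balancing electrons gives 2 Ce4+(aq) + 2 I-(aq) → 2 Ce3+(aq) + I2(s); thus Q = [Ce3+(aq)]^2 / ([Ce4+(aq)]^2·[I-(aq)]^2).
Isolating [Ce4+(aq)] in Q = 10^{6.993} yields log [Ce4+(aq)] = −1.346, i.e. 0.045 M.

0.045 M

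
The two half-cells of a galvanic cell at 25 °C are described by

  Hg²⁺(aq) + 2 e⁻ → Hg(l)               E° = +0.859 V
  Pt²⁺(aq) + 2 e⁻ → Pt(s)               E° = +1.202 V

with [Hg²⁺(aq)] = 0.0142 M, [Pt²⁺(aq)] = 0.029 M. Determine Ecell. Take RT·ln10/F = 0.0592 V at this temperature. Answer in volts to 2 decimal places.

Since E°(Pt²⁺/Pt) > E°(Hg²⁺/Hg), Pt²⁺/Pt serves as the cathode.
The standard potential is +1.202 − (+0.859) = +0.343 V and the balanced reaction transfers n = 2 electrons.
For the overall reaction Pt²⁺(aq) + Hg(l) → Pt(s) + Hg²⁺(aq), Q = [Hg²⁺(aq)] / [Pt²⁺(aq)] = 0.49, giving log Q = −0.310.
By the Nernst equation, E = +0.343 − (0.0592/2)·(−0.310) = +0.35 V.

+0.35 V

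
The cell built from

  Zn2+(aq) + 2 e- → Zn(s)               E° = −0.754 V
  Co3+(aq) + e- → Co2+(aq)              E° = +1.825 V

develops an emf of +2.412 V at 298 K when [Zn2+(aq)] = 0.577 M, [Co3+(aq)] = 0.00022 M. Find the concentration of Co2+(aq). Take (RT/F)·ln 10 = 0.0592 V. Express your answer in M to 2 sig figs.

Co³⁺/Co²⁺ is the cathode (higher E°); E°cell = +1.825 − (−0.754) = +2.579 V with n = 2.
From the Nernst equation, log Q = n(E° − E)/0.0592 = 2·(+2.579 − (+2.412))/0.0592 = 5.642.
For 2 Co3+(aq) + Zn(s) → 2 Co2+(aq) + Zn2+(aq), the reaction quotient is Q = ([Co2+(aq)]^2·[Zn2+(aq)]) / [Co3+(aq)]^2.
Substituting the known concentrations and solving, log [Co2+(aq)] = −0.717 and [Co2+(aq)] = 0.19 M.

0.19 M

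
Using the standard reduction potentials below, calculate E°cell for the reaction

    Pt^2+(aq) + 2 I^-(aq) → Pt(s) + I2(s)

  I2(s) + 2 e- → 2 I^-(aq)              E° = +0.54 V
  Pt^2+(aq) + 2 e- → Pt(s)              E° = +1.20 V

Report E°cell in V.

Pt^2+(aq) gains electrons, so the Pt²⁺/Pt couple is the cathode; the I₂/I⁻ couple is the anode.
E°cell = E°(cathode) − E°(anode) = +1.20 − (+0.54) = +0.66 V.

+0.66 V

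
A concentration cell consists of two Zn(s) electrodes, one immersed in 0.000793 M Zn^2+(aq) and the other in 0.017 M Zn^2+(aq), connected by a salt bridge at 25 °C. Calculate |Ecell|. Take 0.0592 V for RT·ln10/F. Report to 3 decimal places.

0.039 V

For a concentration cell E°cell = 0, since both electrodes use the same couple.
The compartment with the higher Zn^2+(aq) concentration (0.017 M) acts as the cathode; ions are reduced there and produced at the dilute (0.000793 M) anode.
With n = 2, Ecell = −(0.0592/2)·log([dilute]/[conc]) = −(0.0592/2)·log(0.000793/0.017) = +0.039 V.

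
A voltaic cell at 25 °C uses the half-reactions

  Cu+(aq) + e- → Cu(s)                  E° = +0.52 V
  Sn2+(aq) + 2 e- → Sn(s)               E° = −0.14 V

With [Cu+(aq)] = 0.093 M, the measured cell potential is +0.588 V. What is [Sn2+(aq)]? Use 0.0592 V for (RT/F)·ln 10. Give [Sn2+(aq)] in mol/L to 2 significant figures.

With Cu⁺/Cu at the cathode and Sn²⁺/Sn at the anode, E°cell = +0.52 − (−0.14) = +0.66 V (n = 2).
Since E = E° − (0.0592/n)·log Q, log Q = n(E° − E)/0.0592 = 2.432.
For 2 Cu+(aq) + Sn(s) → 2 Cu(s) + Sn2+(aq), the reaction quotient is Q = [Sn2+(aq)] / [Cu+(aq)]^2.
Substituting the known concentrations and solving, log [Sn2+(aq)] = 0.369 and [Sn2+(aq)] = 2.3 M.

2.3 M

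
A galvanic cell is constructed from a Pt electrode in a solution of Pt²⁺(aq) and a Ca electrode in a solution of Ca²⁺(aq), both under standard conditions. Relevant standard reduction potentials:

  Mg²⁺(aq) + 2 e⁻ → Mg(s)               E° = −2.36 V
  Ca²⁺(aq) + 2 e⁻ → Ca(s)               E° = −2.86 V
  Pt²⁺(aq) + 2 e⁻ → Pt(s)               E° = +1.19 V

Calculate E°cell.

The Pt²⁺/Pt couple has the higher E°, so Pt ion is reduced (cathode) and Ca is oxidized (anode).
E°cell = E°(cathode) − E°(anode) = +1.19 − (−2.86) = +4.05 V.

+4.05 V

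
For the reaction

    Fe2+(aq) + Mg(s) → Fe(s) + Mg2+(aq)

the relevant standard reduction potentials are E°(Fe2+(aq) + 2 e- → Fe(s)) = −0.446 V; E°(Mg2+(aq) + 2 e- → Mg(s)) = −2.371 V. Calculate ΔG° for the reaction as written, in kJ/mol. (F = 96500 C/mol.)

−372 kJ/mol

In the reaction as written Fe2+(aq) is reduced, so the Fe²⁺/Fe couple is the cathode and Mg²⁺/Mg is the anode.
E°cell = −0.446 − (−2.371) = +1.925 V; balancing electrons gives n = 2.
ΔG° = −nFE°cell = −(2)(96500)(+1.925) J/mol = −372 kJ/mol.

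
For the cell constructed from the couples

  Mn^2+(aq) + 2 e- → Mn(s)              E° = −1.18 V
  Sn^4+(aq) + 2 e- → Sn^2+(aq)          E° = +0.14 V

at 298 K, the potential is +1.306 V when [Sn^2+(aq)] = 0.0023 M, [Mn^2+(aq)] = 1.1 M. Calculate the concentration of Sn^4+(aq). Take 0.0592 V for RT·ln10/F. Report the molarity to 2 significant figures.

Sn⁴⁺/Sn²⁺ is the cathode (higher E°); E°cell = +0.14 − (−1.18) = +1.32 V with n = 2.
Since E = E° − (0.0592/n)·log Q, log Q = n(E° − E)/0.0592 = 0.473.
For Sn^4+(aq) + Mn(s) → Sn^2+(aq) + Mn^2+(aq), the reaction quotient is Q = ([Sn^2+(aq)]·[Mn^2+(aq)]) / [Sn^4+(aq)].
Isolating [Sn^4+(aq)] in Q = 10^{0.473} yields log [Sn^4+(aq)] = −3.070, i.e. 0.00085 M.

0.00085 M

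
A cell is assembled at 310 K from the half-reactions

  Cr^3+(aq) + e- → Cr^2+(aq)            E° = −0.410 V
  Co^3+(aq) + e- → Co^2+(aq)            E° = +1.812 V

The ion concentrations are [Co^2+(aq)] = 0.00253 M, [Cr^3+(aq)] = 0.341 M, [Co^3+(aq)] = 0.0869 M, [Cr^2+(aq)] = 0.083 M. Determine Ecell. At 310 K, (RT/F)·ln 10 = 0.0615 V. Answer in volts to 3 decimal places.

+2.279 V

Since E°(Co³⁺/Co²⁺) > E°(Cr³⁺/Cr²⁺), Co³⁺/Co²⁺ serves as the cathode.
E°cell = E°cat − E°an = +1.812 − (−0.410) = +2.222 V; n = 1.
Balancing gives Co^3+(aq) + Cr^2+(aq) → Co^2+(aq) + Cr^3+(aq); hence Q = ([Co^2+(aq)]·[Cr^3+(aq)]) / ([Co^3+(aq)]·[Cr^2+(aq)]) = 0.12 (log Q = −0.922).
By the Nernst equation, E = +2.222 − (0.0615/1)·(−0.922) = +2.279 V.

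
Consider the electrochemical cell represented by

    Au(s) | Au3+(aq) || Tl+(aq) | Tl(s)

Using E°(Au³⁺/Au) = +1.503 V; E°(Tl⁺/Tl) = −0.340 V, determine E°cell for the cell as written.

By convention the left-hand electrode in cell notation is the anode (oxidation) and the right-hand electrode is the cathode (reduction).
E°cell = E°(right) − E°(left) = −0.340 − (+1.503) = −1.843 V.
The negative sign shows that, as written, the cell would require an external voltage to drive the reaction.

−1.843 V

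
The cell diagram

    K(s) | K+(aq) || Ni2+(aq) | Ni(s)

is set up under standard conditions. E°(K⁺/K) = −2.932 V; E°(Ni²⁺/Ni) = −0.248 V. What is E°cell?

+2.684 V

By convention the left-hand electrode in cell notation is the anode (oxidation) and the right-hand electrode is the cathode (reduction).
E°cell = E°(right) − E°(left) = −0.248 − (−2.932) = +2.684 V.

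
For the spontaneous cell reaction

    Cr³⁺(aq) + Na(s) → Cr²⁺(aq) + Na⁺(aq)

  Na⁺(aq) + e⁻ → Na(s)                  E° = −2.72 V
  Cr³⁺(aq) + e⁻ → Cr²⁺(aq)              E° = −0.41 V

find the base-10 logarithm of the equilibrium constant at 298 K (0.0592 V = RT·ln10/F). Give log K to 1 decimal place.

The Cr³⁺/Cr²⁺ couple is reduced (cathode); E°cell = −0.41 − (−2.72) = +2.31 V with n = 1.
At equilibrium E = 0, so log K = nE°cell / 0.0592 = (1)(+2.31) / 0.0592 = 39.0.

log K = 39.0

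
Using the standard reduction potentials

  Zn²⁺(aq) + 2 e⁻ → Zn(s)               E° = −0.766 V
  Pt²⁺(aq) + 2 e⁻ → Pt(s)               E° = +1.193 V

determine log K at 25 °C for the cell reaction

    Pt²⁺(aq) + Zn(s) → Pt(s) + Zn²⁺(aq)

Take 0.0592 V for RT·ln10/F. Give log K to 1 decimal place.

The Pt²⁺/Pt couple is reduced (cathode); E°cell = +1.193 − (−0.766) = +1.959 V with n = 2.
At equilibrium E = 0, so log K = nE°cell / 0.0592 = (2)(+1.959) / 0.0592 = 66.2.

log K = 66.2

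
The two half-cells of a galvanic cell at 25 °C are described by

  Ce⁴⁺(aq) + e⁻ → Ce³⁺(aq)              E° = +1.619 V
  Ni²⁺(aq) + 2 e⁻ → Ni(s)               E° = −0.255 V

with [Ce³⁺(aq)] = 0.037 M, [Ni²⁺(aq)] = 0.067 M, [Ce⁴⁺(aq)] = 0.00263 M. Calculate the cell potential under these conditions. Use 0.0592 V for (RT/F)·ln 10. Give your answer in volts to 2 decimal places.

Since E°(Ce⁴⁺/Ce³⁺) > E°(Ni²⁺/Ni), Ce⁴⁺/Ce³⁺ serves as the cathode.
E°cell = +1.619 − (−0.255) = +1.874 V, with n = 2 electrons transferred.
Balancing gives 2 Ce⁴⁺(aq) + Ni(s) → 2 Ce³⁺(aq) + Ni²⁺(aq); hence Q = ([Ce³⁺(aq)]^2·[Ni²⁺(aq)]) / [Ce⁴⁺(aq)]^2 = 13.3 (log Q = 1.123).
By the Nernst equation, E = +1.874 − (0.0592/2)·(1.123) = +1.84 V.

+1.84 V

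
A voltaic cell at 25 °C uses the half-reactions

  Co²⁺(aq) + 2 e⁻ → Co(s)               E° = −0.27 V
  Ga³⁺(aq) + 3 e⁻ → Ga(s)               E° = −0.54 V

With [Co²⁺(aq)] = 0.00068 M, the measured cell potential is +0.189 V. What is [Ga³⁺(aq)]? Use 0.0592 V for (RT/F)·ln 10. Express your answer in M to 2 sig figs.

0.23 M

Co²⁺/Co is the cathode (higher E°); E°cell = −0.27 − (−0.54) = +0.27 V with n = 6.
From the Nernst equation, log Q = n(E° − E)/0.0592 = 6·(+0.27 − (+0.189))/0.0592 = 8.209.
For 3 Co²⁺(aq) + 2 Ga(s) → 3 Co(s) + 2 Ga³⁺(aq), the reaction quotient is Q = [Ga³⁺(aq)]^2 / [Co²⁺(aq)]^3.
Solving for the unknown gives log [Ga³⁺(aq)] = −0.647, so [Ga³⁺(aq)] ≈ 0.23 M.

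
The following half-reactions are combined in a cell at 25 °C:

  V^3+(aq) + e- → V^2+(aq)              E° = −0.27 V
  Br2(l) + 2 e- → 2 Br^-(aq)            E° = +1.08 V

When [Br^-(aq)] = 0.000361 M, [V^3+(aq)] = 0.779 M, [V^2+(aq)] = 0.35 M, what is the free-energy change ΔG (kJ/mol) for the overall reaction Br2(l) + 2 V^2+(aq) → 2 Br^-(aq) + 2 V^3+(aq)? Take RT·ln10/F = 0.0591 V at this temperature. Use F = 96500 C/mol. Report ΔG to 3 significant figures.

The standard cell potential is +1.08 − (−0.27) = +1.35 V, with n = 2 electrons in the balanced equation.
Here Q = ([Br^-(aq)]^2·[V^3+(aq)]^2) / [V^2+(aq)]^2 = 6.46×10^−7 (log Q = −6.190), giving E = +1.35 − (0.0591/2)·(−6.190) = +1.5329 V.
Then ΔG = −nFE = −2 × 96500 × +1.5329 J/mol = −296 kJ/mol.

−296 kJ/mol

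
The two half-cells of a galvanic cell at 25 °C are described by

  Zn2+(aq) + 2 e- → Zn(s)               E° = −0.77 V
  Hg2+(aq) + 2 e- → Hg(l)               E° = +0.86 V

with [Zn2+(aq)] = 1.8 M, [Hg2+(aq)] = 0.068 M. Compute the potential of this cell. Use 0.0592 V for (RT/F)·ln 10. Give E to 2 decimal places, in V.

+1.59 V

Hg²⁺/Hg is reduced (cathode, E° = +0.86 V) and Zn²⁺/Zn is oxidized (anode).
The standard potential is +0.86 − (−0.77) = +1.63 V and the balanced reaction transfers n = 2 electrons.
Balancing gives Hg2+(aq) + Zn(s) → Hg(l) + Zn2+(aq); hence Q = [Zn2+(aq)] / [Hg2+(aq)] = 26.5 (log Q = 1.423).
By the Nernst equation, E = +1.63 − (0.0592/2)·(1.423) = +1.59 V.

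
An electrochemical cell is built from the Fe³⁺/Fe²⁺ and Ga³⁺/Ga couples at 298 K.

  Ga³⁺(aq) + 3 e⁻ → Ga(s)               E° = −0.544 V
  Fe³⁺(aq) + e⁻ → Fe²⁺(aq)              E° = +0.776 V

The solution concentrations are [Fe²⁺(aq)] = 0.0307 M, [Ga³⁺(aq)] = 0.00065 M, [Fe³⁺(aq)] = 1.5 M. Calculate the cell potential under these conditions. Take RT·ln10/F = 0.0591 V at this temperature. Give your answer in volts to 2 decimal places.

The Fe³⁺/Fe²⁺ couple has the more positive E°, so it is the cathode; Ga³⁺/Ga is the anode.
The standard potential is +0.776 − (−0.544) = +1.320 V and the balanced reaction transfers n = 3 electrons.
The balanced reaction is 3 Fe³⁺(aq) + Ga(s) → 3 Fe²⁺(aq) + Ga³⁺(aq), so Q = ([Fe²⁺(aq)]^3·[Ga³⁺(aq)]) / [Fe³⁺(aq)]^3 = 5.57×10^−9 and log Q = −8.254.
Applying E = E° − (RT ln10/nF)·log Q gives +1.320 − (0.0591/3)(−8.254) = +1.48 V.

+1.48 V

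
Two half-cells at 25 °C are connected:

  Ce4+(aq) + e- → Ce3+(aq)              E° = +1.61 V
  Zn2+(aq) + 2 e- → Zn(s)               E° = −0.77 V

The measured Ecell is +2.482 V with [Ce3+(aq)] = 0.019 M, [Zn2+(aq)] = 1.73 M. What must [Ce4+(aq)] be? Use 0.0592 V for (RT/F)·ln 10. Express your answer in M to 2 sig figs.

Ce⁴⁺/Ce³⁺ is the cathode (higher E°); E°cell = +1.61 − (−0.77) = +2.38 V with n = 2.
Since E = E° − (0.0592/n)·log Q, log Q = n(E° − E)/0.0592 = −3.446.
For 2 Ce4+(aq) + Zn(s) → 2 Ce3+(aq) + Zn2+(aq), the reaction quotient is Q = ([Ce3+(aq)]^2·[Zn2+(aq)]) / [Ce4+(aq)]^2.
Solving for the unknown gives log [Ce4+(aq)] = 0.121, so [Ce4+(aq)] ≈ 1.3 M.

1.3 M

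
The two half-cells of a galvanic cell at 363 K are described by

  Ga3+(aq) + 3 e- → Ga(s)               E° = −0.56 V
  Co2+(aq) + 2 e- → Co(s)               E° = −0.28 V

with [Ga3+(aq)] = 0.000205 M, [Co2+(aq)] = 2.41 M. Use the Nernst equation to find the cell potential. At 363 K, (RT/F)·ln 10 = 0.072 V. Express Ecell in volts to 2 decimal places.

+0.38 V

The Co²⁺/Co couple has the more positive E°, so it is the cathode; Ga³⁺/Ga is the anode.
The standard potential is −0.28 − (−0.56) = +0.28 V and the balanced reaction transfers n = 6 electrons.
For the overall reaction 3 Co2+(aq) + 2 Ga(s) → 3 Co(s) + 2 Ga3+(aq), Q = [Ga3+(aq)]^2 / [Co2+(aq)]^3 = 3×10^−9, giving log Q = −8.523.
E = E° − (0.072/n)·log Q = +0.28 − (0.072/6)(−8.523) = +0.38 V.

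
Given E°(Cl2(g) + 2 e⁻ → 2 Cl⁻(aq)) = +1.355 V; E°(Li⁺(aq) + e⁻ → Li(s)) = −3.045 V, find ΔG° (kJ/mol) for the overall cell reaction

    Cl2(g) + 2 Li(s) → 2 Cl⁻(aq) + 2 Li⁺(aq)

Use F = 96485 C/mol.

−849 kJ/mol

In the reaction as written Cl2(g) is reduced, so the Cl₂/Cl⁻ couple is the cathode and Li⁺/Li is the anode.
E°cell = +1.355 − (−3.045) = +4.400 V; balancing electrons gives n = 2.
ΔG° = −nFE°cell = −(2)(96485)(+4.400) J/mol = −849 kJ/mol.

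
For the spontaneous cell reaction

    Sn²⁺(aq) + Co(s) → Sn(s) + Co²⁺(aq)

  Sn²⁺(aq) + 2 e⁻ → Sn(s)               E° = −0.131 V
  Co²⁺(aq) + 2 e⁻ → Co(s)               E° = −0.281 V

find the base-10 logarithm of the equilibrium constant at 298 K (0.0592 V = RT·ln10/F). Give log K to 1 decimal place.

The Sn²⁺/Sn couple is reduced (cathode); E°cell = −0.131 − (−0.281) = +0.150 V with n = 2.
At equilibrium E = 0, so log K = nE°cell / 0.0592 = (2)(+0.150) / 0.0592 = 5.1.

log K = 5.1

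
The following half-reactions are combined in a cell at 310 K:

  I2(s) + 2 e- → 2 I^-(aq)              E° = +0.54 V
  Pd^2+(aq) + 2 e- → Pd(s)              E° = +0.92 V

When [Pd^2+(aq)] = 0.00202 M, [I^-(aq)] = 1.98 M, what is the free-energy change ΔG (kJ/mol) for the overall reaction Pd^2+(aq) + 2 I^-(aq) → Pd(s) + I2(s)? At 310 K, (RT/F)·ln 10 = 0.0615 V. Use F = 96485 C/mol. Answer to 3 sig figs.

−60.9 kJ/mol

With Pd²⁺/Pd reduced at the cathode, E°cell = +0.92 − (+0.54) = +0.38 V and n = 2.
Q = 1 / ([Pd^2+(aq)]·[I^-(aq)]^2) = 126, so log Q = 2.101 and E = +0.38 − (0.0615/2)(2.101) = +0.3154 V.
Then ΔG = −nFE = −2 × 96485 × +0.3154 J/mol = −60.9 kJ/mol.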